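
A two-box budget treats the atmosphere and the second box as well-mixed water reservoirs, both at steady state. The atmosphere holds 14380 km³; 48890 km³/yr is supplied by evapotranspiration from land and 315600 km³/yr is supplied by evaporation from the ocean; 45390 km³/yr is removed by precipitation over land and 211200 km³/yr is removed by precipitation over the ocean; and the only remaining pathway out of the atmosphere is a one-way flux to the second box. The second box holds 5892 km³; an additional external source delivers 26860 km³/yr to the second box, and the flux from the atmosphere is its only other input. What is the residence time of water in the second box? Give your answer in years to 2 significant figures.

0.044 yr

Balance the atmosphere: ΣF_in = 48890 + 315600 = 364490 km³/yr.
Flux to the second box = ΣF_in − (45390 + 211200) = 107900 km³/yr.
Total input to the second box = 107900 + 26860 = 134760 km³/yr; at steady state this equals its total output.
τ = M / F = 5892 / 134760 = 0.04372 yr.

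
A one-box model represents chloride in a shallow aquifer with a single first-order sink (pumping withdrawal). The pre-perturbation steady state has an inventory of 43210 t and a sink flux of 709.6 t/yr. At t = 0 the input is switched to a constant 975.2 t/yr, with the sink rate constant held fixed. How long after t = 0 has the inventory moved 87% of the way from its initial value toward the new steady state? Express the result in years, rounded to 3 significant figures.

τ = M₀/F₀ = 43210/709.6 = 60.89 yr.
The remaining gap fraction is e^(−t/τ); 87% covered ⇒ e^(−t/τ) = 0.130.
t = −τ ln(0.130) = 60.89 × 2.040 = 124.2 yr.

124 yr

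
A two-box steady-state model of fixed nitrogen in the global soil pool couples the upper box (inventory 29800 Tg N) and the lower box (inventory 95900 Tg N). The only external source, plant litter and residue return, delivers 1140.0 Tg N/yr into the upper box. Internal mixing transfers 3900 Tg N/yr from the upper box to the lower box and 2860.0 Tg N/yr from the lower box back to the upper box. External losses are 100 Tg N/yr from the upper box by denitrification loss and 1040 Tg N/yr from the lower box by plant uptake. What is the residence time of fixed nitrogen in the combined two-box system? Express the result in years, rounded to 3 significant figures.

Treat the two boxes together as one reservoir: the mixing fluxes between them are internal recycling, so τ = ΣM / Σ(external losses).
M_total = 29800 + 95900 = 125700 Tg N.
ΣF_external_out = 100 + 1040 = 1140.0 Tg N/yr.
τ = M_total / ΣF_ext = 125700 / 1140.0 = 110.3 yr.

110 yr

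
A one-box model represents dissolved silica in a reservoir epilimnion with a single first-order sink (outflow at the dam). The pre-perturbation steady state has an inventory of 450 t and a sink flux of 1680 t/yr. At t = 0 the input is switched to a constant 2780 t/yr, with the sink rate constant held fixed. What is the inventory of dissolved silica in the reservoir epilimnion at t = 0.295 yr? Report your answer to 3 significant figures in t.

Residence time τ = M₀/F₀ = 0.2679 yr. The eventual steady state is M_∞ = M₀·(F₁/F₀) = 450 × 2780/1680 = 744.64 t.
The anomaly ΔM(t) = M(t) − M_∞ decays as ΔM₀·e^(−t/τ) with ΔM₀ = 450 − 744.64 = −294.6 t.
At t = 0.295 yr, e^(−t/τ) = e^(−1.101) = 0.3324, so ΔM = −97.95 t and M = 744.64 − 97.95 = 646.70 t.

647 t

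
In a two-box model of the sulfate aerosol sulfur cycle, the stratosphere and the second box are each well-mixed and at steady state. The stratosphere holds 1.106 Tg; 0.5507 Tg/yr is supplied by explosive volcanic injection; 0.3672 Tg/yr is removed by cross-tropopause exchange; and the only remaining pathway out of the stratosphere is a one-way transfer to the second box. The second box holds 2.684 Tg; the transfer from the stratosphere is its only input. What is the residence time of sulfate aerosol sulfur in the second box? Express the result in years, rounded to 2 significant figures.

15 yr

Balance the stratosphere: ΣF_in = 0.55070 Tg/yr.
Transfer to the second box = ΣF_in − (0.3672) = 0.18350 Tg/yr.
At steady state the output of the second box equals its input, 0.18350 Tg/yr.
τ = M / F = 2.684 / 0.18350 = 14.63 yr.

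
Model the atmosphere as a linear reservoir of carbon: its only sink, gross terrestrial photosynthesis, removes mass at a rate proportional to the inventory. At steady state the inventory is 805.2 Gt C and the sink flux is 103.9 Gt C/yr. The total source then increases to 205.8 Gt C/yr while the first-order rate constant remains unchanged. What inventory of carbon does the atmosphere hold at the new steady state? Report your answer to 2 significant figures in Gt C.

Rate constant k = F/M = 103.9 / 805.2 = 0.1290 yr⁻¹.
At the new steady state, source = k·M_new ⇒ M_new = 205.8 / 0.1290 = 1595 Gt C.
(Equivalently M_new = M × F_new/F_old = 805.2 × 205.8/103.9.)

1600 Gt C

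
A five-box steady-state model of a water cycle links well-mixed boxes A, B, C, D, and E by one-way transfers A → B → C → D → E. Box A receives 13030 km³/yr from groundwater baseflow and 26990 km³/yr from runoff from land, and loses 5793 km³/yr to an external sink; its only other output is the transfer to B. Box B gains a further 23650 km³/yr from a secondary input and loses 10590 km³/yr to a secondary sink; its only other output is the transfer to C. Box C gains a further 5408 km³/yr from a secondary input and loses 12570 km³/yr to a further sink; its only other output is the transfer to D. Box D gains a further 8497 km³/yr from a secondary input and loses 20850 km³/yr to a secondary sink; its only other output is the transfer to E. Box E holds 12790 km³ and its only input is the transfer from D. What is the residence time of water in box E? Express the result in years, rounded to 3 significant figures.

0.461 yr

Box A: F(A→B) = (13030 + 26990) − 5793 = 34227 km³/yr.
Box B: F(B→C) = (34227 + 23650) − 10590 = 47287 km³/yr.
Box C: F(C→D) = (47287 + 5408) − 12570 = 40125 km³/yr.
Box D: F(D→E) = (40125 + 8497) − 20850 = 27772 km³/yr.
Box E throughput = its input = 27772 km³/yr; τ = 12790 / 27772 = 0.4605 yr.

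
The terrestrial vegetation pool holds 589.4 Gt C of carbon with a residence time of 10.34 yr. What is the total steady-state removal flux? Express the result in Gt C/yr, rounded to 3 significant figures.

57.0 Gt C/yr

F = M / τ = 589.4 / 10.34 = 57.00 Gt C/yr.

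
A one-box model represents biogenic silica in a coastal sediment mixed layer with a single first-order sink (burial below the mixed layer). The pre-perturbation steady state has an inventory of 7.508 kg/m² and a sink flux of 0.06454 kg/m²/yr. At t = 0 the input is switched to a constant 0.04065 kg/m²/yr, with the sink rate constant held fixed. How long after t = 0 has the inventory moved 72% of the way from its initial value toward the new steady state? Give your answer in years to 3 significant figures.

τ = M₀/F₀ = 7.508/0.06454 = 116.3 yr.
The remaining gap fraction is e^(−t/τ); 72% covered ⇒ e^(−t/τ) = 0.280.
t = −τ ln(0.280) = 116.3 × 1.273 = 148.1 yr.

148 yr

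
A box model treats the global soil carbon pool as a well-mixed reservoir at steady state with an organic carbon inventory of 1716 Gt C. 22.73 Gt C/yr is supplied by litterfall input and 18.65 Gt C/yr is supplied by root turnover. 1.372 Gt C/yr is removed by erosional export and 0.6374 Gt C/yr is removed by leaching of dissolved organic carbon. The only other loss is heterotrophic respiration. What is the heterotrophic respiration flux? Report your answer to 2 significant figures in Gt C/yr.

At steady state ΣF_in = ΣF_out.
ΣF_in = 22.73 + 18.65 = 41.380 Gt C/yr.
Heterotrophic respiration flux = ΣF_in − (1.372 + 0.6374) = 41.380 − 2.009 = 39.37 Gt C/yr.

39 Gt C/yr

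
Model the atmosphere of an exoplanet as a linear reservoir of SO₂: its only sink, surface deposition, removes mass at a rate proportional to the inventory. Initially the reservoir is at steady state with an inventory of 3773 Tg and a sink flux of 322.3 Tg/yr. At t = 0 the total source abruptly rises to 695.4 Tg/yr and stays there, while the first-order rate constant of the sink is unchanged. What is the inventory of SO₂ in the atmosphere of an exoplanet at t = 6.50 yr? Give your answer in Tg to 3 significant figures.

5630 Tg

Residence time τ = M₀/F₀ = 11.71 yr. The eventual steady state is M_∞ = M₀·(F₁/F₀) = 3773 × 695.4/322.3 = 8140.7 Tg.
The anomaly ΔM(t) = M(t) − M_∞ decays as ΔM₀·e^(−t/τ) with ΔM₀ = 3773 − 8140.7 = −4368 Tg.
At t = 6.50 yr, e^(−t/τ) = e^(−0.5552) = 0.5739, so ΔM = −2507 Tg and M = 8140.7 − 2507 = 5633.9 Tg.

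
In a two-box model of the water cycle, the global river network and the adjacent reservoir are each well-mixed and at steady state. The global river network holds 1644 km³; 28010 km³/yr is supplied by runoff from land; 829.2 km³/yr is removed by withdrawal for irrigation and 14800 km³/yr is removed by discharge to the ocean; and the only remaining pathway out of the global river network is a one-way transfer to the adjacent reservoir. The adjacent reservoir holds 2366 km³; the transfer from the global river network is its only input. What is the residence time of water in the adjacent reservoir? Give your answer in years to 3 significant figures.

0.191 yr

Balance the global river network: ΣF_in = 28010 km³/yr.
Transfer to the adjacent reservoir = ΣF_in − (829.2 + 14800) = 12381 km³/yr.
At steady state the output of the adjacent reservoir equals its input, 12381 km³/yr.
τ = M / F = 2366 / 12381 = 0.1911 yr.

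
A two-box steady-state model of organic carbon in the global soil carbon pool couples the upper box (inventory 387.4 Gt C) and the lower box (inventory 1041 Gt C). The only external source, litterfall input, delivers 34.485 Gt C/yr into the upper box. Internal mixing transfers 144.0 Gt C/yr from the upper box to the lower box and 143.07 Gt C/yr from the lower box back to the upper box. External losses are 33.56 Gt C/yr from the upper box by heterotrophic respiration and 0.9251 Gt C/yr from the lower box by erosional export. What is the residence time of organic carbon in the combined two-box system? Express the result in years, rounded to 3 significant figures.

41.4 yr

For the system as a whole, the A↔B exchange is internal and contributes nothing to the throughput; only the external sinks remove mass.
M_total = 387.4 + 1041 = 1428.4 Gt C.
ΣF_external_out = 33.56 + 0.9251 = 34.485 Gt C/yr.
τ = M_total / ΣF_ext = 1428.4 / 34.485 = 41.42 yr.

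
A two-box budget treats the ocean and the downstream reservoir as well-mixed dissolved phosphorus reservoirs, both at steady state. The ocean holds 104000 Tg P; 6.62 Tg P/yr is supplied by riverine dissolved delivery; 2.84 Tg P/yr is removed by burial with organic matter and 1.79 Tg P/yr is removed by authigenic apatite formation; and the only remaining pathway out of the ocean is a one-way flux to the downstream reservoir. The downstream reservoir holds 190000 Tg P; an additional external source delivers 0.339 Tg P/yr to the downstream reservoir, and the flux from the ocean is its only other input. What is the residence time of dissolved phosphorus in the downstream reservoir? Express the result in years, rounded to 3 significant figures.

81600 yr

Balance the ocean: ΣF_in = 6.6200 Tg P/yr.
Flux to the downstream reservoir = ΣF_in − (2.84 + 1.79) = 1.9900 Tg P/yr.
Total input to the downstream reservoir = 1.9900 + 0.339 = 2.3290 Tg P/yr; at steady state this equals its total output.
τ = M / F = 190000 / 2.3290 = 81580 yr.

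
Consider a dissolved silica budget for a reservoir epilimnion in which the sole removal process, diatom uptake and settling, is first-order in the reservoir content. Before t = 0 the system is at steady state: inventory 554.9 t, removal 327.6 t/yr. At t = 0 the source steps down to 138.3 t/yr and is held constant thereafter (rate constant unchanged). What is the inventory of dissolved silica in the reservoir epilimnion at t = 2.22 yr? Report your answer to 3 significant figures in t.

Residence time τ = M₀/F₀ = 1.694 yr. The eventual steady state is M_∞ = M₀·(F₁/F₀) = 554.9 × 138.3/327.6 = 234.26 t.
The anomaly ΔM(t) = M(t) − M_∞ decays as ΔM₀·e^(−t/τ) with ΔM₀ = 554.9 − 234.26 = 320.6 t.
At t = 2.22 yr, e^(−t/τ) = e^(−1.311) = 0.2696, so ΔM = 86.46 t and M = 234.26 + 86.46 = 320.72 t.

321 t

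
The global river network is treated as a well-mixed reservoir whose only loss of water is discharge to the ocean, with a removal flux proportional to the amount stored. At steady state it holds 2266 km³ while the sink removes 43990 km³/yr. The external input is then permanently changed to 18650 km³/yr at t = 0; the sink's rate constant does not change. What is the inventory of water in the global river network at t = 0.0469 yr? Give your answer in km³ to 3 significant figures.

1490 km³

τ = M₀/F₀ = 2266/43990 = 0.05151 yr; rate constant k = 1/τ.
New steady state M_∞ = F₁/k = F₁·τ = 18650 × 0.05151 = 960.69 km³.
M(t) = M_∞ + (M₀ − M_∞)·e^(−t/τ); t/τ = 0.0469/0.05151 = 0.9105, so e^(−t/τ) = 0.4023.
M(t) = 960.69 + 1305 × 0.4023 = 1485.9 km³.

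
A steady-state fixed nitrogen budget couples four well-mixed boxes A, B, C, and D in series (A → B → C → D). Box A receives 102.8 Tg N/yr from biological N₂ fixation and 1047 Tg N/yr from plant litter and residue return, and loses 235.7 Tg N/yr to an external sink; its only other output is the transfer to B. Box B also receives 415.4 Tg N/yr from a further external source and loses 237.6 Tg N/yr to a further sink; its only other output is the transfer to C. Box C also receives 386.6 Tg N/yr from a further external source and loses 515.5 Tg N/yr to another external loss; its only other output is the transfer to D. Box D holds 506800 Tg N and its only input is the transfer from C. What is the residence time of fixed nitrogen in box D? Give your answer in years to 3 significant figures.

Box A: F(A→B) = (102.8 + 1047) − 235.7 = 914.10 Tg N/yr.
Box B: F(B→C) = (914.10 + 415.4) − 237.6 = 1091.9 Tg N/yr.
Box C: F(C→D) = (1091.9 + 386.6) − 515.5 = 963.00 Tg N/yr.
Box D throughput = its input = 963.00 Tg N/yr; τ = 506800 / 963.00 = 526.3 yr.

526 yr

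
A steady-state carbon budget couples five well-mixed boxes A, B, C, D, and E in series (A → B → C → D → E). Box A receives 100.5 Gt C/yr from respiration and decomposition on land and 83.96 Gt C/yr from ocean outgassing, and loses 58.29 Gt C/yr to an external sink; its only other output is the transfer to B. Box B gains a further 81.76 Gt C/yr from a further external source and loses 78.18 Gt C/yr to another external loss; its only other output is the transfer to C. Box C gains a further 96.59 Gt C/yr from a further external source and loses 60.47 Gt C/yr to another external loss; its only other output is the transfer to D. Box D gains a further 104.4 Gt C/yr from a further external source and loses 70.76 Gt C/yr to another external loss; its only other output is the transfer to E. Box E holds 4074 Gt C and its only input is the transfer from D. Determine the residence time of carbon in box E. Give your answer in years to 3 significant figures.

Box A: F(A→B) = (100.5 + 83.96) − 58.29 = 126.17 Gt C/yr.
Box B: F(B→C) = (126.17 + 81.76) − 78.18 = 129.75 Gt C/yr.
Box C: F(C→D) = (129.75 + 96.59) − 60.47 = 165.87 Gt C/yr.
Box D: F(D→E) = (165.87 + 104.4) − 70.76 = 199.51 Gt C/yr.
Box E throughput = its input = 199.51 Gt C/yr; τ = 4074 / 199.51 = 20.42 yr.

20.4 yr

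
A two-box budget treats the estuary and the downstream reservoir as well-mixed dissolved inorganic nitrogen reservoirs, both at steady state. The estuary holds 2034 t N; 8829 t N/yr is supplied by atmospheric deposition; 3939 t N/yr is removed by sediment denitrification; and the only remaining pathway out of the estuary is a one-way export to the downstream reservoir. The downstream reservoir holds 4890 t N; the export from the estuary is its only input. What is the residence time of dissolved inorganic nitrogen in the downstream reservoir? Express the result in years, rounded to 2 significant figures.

1.0 yr

Balance the estuary: ΣF_in = 8829.0 t N/yr.
Export to the downstream reservoir = ΣF_in − (3939) = 4890.0 t N/yr.
At steady state the output of the downstream reservoir equals its input, 4890.0 t N/yr.
τ = M / F = 4890 / 4890.0 = 1.000 yr.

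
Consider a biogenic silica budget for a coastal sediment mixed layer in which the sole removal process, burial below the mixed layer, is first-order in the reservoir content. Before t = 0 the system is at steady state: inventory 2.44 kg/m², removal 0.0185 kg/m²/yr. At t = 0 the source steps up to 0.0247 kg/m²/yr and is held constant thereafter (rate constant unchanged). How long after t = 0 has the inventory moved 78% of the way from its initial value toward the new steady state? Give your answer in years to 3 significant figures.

200 yr

τ = M₀/F₀ = 2.44/0.0185 = 131.9 yr.
The remaining gap fraction is e^(−t/τ); 78% covered ⇒ e^(−t/τ) = 0.220.
t = −τ ln(0.220) = 131.9 × 1.514 = 199.7 yr.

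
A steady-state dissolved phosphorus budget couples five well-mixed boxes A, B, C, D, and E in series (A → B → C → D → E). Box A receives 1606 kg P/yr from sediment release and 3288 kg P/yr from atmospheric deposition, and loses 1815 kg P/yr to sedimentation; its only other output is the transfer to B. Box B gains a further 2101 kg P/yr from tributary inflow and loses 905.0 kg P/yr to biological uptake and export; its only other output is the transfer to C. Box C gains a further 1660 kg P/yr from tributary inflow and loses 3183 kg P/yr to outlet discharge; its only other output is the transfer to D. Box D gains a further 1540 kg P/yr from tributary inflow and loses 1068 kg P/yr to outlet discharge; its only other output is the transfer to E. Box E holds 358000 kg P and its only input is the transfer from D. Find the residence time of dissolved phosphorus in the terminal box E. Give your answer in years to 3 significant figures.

111 yr

Box A: F(A→B) = (1606 + 3288) − 1815 = 3079.0 kg P/yr.
Box B: F(B→C) = (3079.0 + 2101) − 905.0 = 4275.0 kg P/yr.
Box C: F(C→D) = (4275.0 + 1660) − 3183 = 2752.0 kg P/yr.
Box D: F(D→E) = (2752.0 + 1540) − 1068 = 3224.0 kg P/yr.
Box E throughput = its input = 3224.0 kg P/yr; τ = 358000 / 3224.0 = 111.0 yr.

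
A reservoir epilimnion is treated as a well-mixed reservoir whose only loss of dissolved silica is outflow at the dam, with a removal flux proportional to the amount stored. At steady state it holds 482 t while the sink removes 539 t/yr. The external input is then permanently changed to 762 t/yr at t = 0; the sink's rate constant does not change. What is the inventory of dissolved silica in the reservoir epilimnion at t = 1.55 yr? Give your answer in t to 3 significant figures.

Residence time τ = M₀/F₀ = 0.8942 yr. The eventual steady state is M_∞ = M₀·(F₁/F₀) = 482 × 762/539 = 681.42 t.
The anomaly ΔM(t) = M(t) − M_∞ decays as ΔM₀·e^(−t/τ) with ΔM₀ = 482 − 681.42 = −199.4 t.
At t = 1.55 yr, e^(−t/τ) = e^(−1.733) = 0.1767, so ΔM = −35.24 t and M = 681.42 − 35.24 = 646.18 t.

646 t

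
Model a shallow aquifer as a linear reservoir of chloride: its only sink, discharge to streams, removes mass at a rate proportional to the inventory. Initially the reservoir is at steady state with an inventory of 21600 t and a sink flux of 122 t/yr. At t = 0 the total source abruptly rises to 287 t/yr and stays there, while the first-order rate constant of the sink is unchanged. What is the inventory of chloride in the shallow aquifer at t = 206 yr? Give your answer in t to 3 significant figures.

41700 t

τ = M₀/F₀ = 21600/122 = 177.0 yr; rate constant k = 1/τ.
New steady state M_∞ = F₁/k = F₁·τ = 287 × 177.0 = 50813 t.
M(t) = M_∞ + (M₀ − M_∞)·e^(−t/τ); t/τ = 206/177.0 = 1.164, so e^(−t/τ) = 0.3124.
M(t) = 50813 − 29210 × 0.3124 = 41687 t.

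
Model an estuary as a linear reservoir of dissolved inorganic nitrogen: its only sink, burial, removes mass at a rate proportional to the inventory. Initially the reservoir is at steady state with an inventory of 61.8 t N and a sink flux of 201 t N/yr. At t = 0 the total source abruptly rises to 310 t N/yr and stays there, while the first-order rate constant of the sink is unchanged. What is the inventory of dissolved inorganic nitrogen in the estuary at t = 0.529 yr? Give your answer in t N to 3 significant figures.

τ = M₀/F₀ = 61.8/201 = 0.3075 yr; rate constant k = 1/τ.
New steady state M_∞ = F₁/k = F₁·τ = 310 × 0.3075 = 95.313 t N.
M(t) = M_∞ + (M₀ − M_∞)·e^(−t/τ); t/τ = 0.529/0.3075 = 1.721, so e^(−t/τ) = 0.1790.
M(t) = 95.313 − 33.51 × 0.1790 = 89.316 t N.

89.3 t N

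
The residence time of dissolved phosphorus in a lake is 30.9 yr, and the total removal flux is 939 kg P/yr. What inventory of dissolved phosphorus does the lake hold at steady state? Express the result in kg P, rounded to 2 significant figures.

29000 kg P

τ = M/F ⇒ M = τ × F = 30.9 × 939 = 29020 kg P.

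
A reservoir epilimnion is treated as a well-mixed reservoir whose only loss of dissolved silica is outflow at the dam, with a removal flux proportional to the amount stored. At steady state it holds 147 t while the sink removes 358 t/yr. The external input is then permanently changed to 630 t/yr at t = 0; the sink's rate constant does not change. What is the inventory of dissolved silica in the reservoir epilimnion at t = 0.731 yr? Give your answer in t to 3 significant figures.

τ = M₀/F₀ = 147/358 = 0.4106 yr; rate constant k = 1/τ.
New steady state M_∞ = F₁/k = F₁·τ = 630 × 0.4106 = 258.69 t.
M(t) = M_∞ + (M₀ − M_∞)·e^(−t/τ); t/τ = 0.731/0.4106 = 1.780, so e^(−t/τ) = 0.1686.
M(t) = 258.69 − 111.7 × 0.1686 = 239.86 t.

240 t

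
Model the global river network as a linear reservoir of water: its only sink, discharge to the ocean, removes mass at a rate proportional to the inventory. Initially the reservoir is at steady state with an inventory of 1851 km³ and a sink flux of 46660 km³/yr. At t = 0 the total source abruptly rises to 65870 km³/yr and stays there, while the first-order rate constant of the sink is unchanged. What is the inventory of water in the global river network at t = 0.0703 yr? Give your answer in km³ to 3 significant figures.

Residence time τ = M₀/F₀ = 0.03967 yr. The eventual steady state is M_∞ = M₀·(F₁/F₀) = 1851 × 65870/46660 = 2613.1 km³.
The anomaly ΔM(t) = M(t) − M_∞ decays as ΔM₀·e^(−t/τ) with ΔM₀ = 1851 − 2613.1 = −762.1 km³.
At t = 0.0703 yr, e^(−t/τ) = e^(−1.772) = 0.1700, so ΔM = −129.5 km³ and M = 2613.1 − 129.5 = 2483.5 km³.

2480 km³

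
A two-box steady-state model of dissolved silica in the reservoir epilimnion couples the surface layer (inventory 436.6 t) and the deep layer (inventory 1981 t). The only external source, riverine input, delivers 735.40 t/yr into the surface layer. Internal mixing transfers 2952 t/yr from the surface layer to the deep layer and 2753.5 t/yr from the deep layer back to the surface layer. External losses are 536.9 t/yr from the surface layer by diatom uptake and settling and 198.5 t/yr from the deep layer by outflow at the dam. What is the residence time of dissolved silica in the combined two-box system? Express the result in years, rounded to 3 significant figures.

For the system as a whole, the A↔B exchange is internal and contributes nothing to the throughput; only the external sinks remove mass.
M_total = 436.6 + 1981 = 2417.6 t.
ΣF_external_out = 536.9 + 198.5 = 735.40 t/yr.
τ = M_total / ΣF_ext = 2417.6 / 735.40 = 3.287 yr.

3.29 yr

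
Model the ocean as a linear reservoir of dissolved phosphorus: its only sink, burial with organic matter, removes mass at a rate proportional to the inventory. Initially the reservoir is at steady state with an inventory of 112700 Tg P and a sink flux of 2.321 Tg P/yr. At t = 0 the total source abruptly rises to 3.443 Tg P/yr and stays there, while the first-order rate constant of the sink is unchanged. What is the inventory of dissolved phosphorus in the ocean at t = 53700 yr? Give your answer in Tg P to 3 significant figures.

The sink rate constant is k = F₀/M₀ = 2.321/112700 = 2.059×10^-5 yr⁻¹.
Solving dM/dt = F₁ − kM with M(0) = M₀ gives M(t) = F₁/k + (M₀ − F₁/k)·e^(−kt).
F₁/k = 3.443/2.059×10^-5 = 167180 Tg P; kt = 2.059×10^-5 × 53700 = 1.106, e^(−kt) = 0.3309.
M(53700) = 167180 + (112700 − 167180) × 0.3309 = 167180 − 18030 = 149150 Tg P.

149000 Tg P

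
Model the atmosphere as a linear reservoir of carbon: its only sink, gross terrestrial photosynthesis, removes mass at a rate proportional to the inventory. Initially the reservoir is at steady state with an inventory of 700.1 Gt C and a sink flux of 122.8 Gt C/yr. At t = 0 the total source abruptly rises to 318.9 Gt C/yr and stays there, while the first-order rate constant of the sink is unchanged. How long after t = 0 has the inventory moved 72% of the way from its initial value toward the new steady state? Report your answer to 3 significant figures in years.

7.26 yr

τ = M₀/F₀ = 700.1/122.8 = 5.701 yr.
The remaining gap fraction is e^(−t/τ); 72% covered ⇒ e^(−t/τ) = 0.280.
t = −τ ln(0.280) = 5.701 × 1.273 = 7.257 yr.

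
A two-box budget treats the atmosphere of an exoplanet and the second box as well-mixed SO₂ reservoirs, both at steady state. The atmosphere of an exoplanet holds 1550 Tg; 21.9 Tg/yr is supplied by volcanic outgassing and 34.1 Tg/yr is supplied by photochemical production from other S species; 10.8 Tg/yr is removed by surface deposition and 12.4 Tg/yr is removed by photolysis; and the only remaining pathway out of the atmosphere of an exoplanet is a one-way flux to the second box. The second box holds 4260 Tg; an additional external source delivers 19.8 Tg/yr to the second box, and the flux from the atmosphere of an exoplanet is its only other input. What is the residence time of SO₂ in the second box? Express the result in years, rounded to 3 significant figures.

Balance the atmosphere of an exoplanet: ΣF_in = 21.9 + 34.1 = 56.000 Tg/yr.
Flux to the second box = ΣF_in − (10.8 + 12.4) = 32.800 Tg/yr.
Total input to the second box = 32.800 + 19.8 = 52.600 Tg/yr; at steady state this equals its total output.
τ = M / F = 4260 / 52.600 = 80.99 yr.

81.0 yr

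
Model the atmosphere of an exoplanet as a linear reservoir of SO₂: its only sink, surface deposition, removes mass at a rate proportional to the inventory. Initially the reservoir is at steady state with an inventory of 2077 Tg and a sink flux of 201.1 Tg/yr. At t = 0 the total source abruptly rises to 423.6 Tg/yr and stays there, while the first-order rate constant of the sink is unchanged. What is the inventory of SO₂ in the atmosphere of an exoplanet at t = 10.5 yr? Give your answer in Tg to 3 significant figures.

3540 Tg

The sink rate constant is k = F₀/M₀ = 201.1/2077 = 0.09682 yr⁻¹.
Solving dM/dt = F₁ − kM with M(0) = M₀ gives M(t) = F₁/k + (M₀ − F₁/k)·e^(−kt).
F₁/k = 423.6/0.09682 = 4375.0 Tg; kt = 0.09682 × 10.5 = 1.017, e^(−kt) = 0.3618.
M(10.5) = 4375.0 + (2077 − 4375.0) × 0.3618 = 4375.0 − 831.4 = 3543.6 Tg.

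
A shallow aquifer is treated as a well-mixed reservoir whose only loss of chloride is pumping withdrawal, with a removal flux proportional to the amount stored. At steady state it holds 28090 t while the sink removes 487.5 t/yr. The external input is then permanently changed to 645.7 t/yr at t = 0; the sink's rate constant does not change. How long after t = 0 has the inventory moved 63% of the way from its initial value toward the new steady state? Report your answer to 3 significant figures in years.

57.3 yr

τ = M₀/F₀ = 28090/487.5 = 57.62 yr.
The remaining gap fraction is e^(−t/τ); 63% covered ⇒ e^(−t/τ) = 0.370.
t = −τ ln(0.370) = 57.62 × 0.9943 = 57.29 yr.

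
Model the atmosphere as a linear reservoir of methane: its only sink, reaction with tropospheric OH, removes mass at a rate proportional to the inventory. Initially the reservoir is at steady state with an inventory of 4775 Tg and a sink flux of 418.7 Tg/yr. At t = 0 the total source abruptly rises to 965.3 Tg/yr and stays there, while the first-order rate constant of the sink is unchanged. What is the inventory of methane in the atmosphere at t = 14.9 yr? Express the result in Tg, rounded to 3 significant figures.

9320 Tg

τ = M₀/F₀ = 4775/418.7 = 11.40 yr; rate constant k = 1/τ.
New steady state M_∞ = F₁/k = F₁·τ = 965.3 × 11.40 = 11009 Tg.
M(t) = M_∞ + (M₀ − M_∞)·e^(−t/τ); t/τ = 14.9/11.40 = 1.307, so e^(−t/τ) = 0.2708.
M(t) = 11009 − 6234 × 0.2708 = 9320.8 Tg.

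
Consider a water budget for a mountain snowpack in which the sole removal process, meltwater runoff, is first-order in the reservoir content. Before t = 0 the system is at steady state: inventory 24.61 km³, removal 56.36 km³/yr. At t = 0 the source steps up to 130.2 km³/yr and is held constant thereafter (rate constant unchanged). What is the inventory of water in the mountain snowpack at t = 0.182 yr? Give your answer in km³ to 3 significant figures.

35.6 km³

The sink rate constant is k = F₀/M₀ = 56.36/24.61 = 2.290 yr⁻¹.
Solving dM/dt = F₁ − kM with M(0) = M₀ gives M(t) = F₁/k + (M₀ − F₁/k)·e^(−kt).
F₁/k = 130.2/2.290 = 56.853 km³; kt = 2.290 × 0.182 = 0.4168, e^(−kt) = 0.6592.
M(0.182) = 56.853 + (24.61 − 56.853) × 0.6592 = 56.853 − 21.25 = 35.600 km³.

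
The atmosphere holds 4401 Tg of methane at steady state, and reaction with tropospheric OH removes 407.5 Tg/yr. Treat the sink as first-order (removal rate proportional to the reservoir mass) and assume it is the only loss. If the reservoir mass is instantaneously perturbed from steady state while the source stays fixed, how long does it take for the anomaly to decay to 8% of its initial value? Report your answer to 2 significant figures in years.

27 yr

For a linear reservoir the anomaly decays as exp(−t/τ) with τ = M/F = 4401/407.5 = 10.80 yr.
exp(−t/τ) = 0.08 ⇒ t = −τ ln(0.08) = 10.80 × 2.526 = 27.28 yr.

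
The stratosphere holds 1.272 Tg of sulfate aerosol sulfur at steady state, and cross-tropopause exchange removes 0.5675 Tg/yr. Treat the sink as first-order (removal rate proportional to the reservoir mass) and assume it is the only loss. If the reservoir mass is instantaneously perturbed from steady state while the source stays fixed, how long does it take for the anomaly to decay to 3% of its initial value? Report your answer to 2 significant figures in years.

7.9 yr

For a linear reservoir the anomaly decays as exp(−t/τ) with τ = M/F = 1.272/0.5675 = 2.241 yr.
exp(−t/τ) = 0.03 ⇒ t = −τ ln(0.03) = 2.241 × 3.507 = 7.860 yr.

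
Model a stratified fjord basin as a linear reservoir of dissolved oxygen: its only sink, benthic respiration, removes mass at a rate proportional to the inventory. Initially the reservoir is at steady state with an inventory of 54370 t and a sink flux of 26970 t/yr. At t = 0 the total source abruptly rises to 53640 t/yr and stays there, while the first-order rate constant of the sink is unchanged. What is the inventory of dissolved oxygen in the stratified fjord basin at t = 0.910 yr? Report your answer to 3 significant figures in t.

73900 t

The sink rate constant is k = F₀/M₀ = 26970/54370 = 0.4960 yr⁻¹.
Solving dM/dt = F₁ − kM with M(0) = M₀ gives M(t) = F₁/k + (M₀ − F₁/k)·e^(−kt).
F₁/k = 53640/0.4960 = 108140 t; kt = 0.4960 × 0.910 = 0.4514, e^(−kt) = 0.6367.
M(0.910) = 108140 + (54370 − 108140) × 0.6367 = 108140 − 34230 = 73901 t.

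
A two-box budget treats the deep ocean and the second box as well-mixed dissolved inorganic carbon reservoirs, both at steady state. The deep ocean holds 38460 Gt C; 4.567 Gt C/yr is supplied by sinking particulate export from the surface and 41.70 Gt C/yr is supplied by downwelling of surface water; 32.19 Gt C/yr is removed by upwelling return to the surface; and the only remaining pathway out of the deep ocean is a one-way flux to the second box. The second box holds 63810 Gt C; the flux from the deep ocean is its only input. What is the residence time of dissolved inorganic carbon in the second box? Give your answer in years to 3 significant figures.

Balance the deep ocean: ΣF_in = 4.567 + 41.70 = 46.267 Gt C/yr.
Flux to the second box = ΣF_in − (32.19) = 14.077 Gt C/yr.
At steady state the output of the second box equals its input, 14.077 Gt C/yr.
τ = M / F = 63810 / 14.077 = 4533 yr.

4530 yr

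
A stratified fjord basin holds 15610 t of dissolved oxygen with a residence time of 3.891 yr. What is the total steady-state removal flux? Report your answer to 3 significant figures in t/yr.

4010 t/yr

F = M / τ = 15610 / 3.891 = 4012 t/yr.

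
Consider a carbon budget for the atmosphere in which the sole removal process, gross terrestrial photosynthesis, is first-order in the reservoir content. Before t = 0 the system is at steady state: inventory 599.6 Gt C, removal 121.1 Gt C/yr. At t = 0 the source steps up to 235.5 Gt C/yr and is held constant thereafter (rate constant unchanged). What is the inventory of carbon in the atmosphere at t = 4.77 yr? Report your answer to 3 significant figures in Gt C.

950 Gt C

The sink rate constant is k = F₀/M₀ = 121.1/599.6 = 0.2020 yr⁻¹.
Solving dM/dt = F₁ − kM with M(0) = M₀ gives M(t) = F₁/k + (M₀ − F₁/k)·e^(−kt).
F₁/k = 235.5/0.2020 = 1166.0 Gt C; kt = 0.2020 × 4.77 = 0.9634, e^(−kt) = 0.3816.
M(4.77) = 1166.0 + (599.6 − 1166.0) × 0.3816 = 1166.0 − 216.1 = 949.88 Gt C.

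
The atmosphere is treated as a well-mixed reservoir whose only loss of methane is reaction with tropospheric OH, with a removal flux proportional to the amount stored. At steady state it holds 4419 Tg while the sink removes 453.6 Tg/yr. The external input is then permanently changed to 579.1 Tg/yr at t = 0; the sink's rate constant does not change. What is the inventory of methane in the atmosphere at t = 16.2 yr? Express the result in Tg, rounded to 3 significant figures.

5410 Tg

The sink rate constant is k = F₀/M₀ = 453.6/4419 = 0.1026 yr⁻¹.
Solving dM/dt = F₁ − kM with M(0) = M₀ gives M(t) = F₁/k + (M₀ − F₁/k)·e^(−kt).
F₁/k = 579.1/0.1026 = 5641.6 Tg; kt = 0.1026 × 16.2 = 1.663, e^(−kt) = 0.1896.
M(16.2) = 5641.6 + (4419 − 5641.6) × 0.1896 = 5641.6 − 231.8 = 5409.8 Tg.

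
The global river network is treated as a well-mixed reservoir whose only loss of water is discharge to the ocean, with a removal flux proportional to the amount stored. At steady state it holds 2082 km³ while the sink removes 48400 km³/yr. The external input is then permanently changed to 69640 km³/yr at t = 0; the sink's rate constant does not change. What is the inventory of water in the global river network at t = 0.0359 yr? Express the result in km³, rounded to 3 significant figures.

Residence time τ = M₀/F₀ = 0.04302 yr. The eventual steady state is M_∞ = M₀·(F₁/F₀) = 2082 × 69640/48400 = 2995.7 km³.
The anomaly ΔM(t) = M(t) − M_∞ decays as ΔM₀·e^(−t/τ) with ΔM₀ = 2082 − 2995.7 = −913.7 km³.
At t = 0.0359 yr, e^(−t/τ) = e^(−0.8346) = 0.4341, so ΔM = −396.6 km³ and M = 2995.7 − 396.6 = 2599.1 km³.

2600 km³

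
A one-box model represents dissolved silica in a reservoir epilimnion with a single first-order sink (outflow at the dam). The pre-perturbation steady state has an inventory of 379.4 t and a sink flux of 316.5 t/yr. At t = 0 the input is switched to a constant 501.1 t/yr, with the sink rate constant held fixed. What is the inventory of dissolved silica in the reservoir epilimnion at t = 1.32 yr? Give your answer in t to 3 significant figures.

527 t

The sink rate constant is k = F₀/M₀ = 316.5/379.4 = 0.8342 yr⁻¹.
Solving dM/dt = F₁ − kM with M(0) = M₀ gives M(t) = F₁/k + (M₀ − F₁/k)·e^(−kt).
F₁/k = 501.1/0.8342 = 600.69 t; kt = 0.8342 × 1.32 = 1.101, e^(−kt) = 0.3325.
M(1.32) = 600.69 + (379.4 − 600.69) × 0.3325 = 600.69 − 73.57 = 527.11 t.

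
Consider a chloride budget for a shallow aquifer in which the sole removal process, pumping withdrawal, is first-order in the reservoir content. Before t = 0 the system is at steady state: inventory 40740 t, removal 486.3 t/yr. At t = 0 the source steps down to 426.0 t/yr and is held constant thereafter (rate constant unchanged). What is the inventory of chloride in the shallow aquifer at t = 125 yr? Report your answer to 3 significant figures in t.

36800 t

Residence time τ = M₀/F₀ = 83.78 yr. The eventual steady state is M_∞ = M₀·(F₁/F₀) = 40740 × 426.0/486.3 = 35688 t.
The anomaly ΔM(t) = M(t) − M_∞ decays as ΔM₀·e^(−t/τ) with ΔM₀ = 40740 − 35688 = 5052 t.
At t = 125 yr, e^(−t/τ) = e^(−1.492) = 0.2249, so ΔM = 1136 t and M = 35688 + 1136 = 36824 t.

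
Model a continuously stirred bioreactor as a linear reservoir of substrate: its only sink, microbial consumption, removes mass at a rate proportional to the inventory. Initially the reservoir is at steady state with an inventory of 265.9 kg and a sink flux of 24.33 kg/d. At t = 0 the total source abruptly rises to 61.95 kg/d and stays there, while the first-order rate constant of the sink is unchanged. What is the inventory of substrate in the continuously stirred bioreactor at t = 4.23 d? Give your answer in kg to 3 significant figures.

398 kg

τ = M₀/F₀ = 265.9/24.33 = 10.93 d; rate constant k = 1/τ.
New steady state M_∞ = F₁/k = F₁·τ = 61.95 × 10.93 = 677.05 kg.
M(t) = M_∞ + (M₀ − M_∞)·e^(−t/τ); t/τ = 4.23/10.93 = 0.3870, so e^(−t/τ) = 0.6791.
M(t) = 677.05 − 411.1 × 0.6791 = 397.85 kg.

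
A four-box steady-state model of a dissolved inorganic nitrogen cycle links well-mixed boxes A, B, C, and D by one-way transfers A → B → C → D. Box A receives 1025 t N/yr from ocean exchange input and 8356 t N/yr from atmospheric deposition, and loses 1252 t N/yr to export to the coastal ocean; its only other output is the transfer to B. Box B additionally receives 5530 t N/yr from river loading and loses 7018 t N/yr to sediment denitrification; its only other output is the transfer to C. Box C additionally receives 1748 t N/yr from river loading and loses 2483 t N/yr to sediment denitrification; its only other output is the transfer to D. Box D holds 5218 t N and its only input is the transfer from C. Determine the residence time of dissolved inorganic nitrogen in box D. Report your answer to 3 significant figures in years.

0.884 yr

Box A: F(A→B) = (1025 + 8356) − 1252 = 8129.0 t N/yr.
Box B: F(B→C) = (8129.0 + 5530) − 7018 = 6641.0 t N/yr.
Box C: F(C→D) = (6641.0 + 1748) − 2483 = 5906.0 t N/yr.
Box D throughput = its input = 5906.0 t N/yr; τ = 5218 / 5906.0 = 0.8835 yr.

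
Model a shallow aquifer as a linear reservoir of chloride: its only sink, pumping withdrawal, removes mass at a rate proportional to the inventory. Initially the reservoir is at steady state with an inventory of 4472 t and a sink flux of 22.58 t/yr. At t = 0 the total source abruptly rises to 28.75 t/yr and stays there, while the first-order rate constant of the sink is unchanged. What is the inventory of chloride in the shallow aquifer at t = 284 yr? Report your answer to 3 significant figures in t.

Residence time τ = M₀/F₀ = 198.1 yr. The eventual steady state is M_∞ = M₀·(F₁/F₀) = 4472 × 28.75/22.58 = 5694.0 t.
The anomaly ΔM(t) = M(t) − M_∞ decays as ΔM₀·e^(−t/τ) with ΔM₀ = 4472 − 5694.0 = −1222 t.
At t = 284 yr, e^(−t/τ) = e^(−1.434) = 0.2384, so ΔM = −291.3 t and M = 5694.0 − 291.3 = 5402.7 t.

5400 t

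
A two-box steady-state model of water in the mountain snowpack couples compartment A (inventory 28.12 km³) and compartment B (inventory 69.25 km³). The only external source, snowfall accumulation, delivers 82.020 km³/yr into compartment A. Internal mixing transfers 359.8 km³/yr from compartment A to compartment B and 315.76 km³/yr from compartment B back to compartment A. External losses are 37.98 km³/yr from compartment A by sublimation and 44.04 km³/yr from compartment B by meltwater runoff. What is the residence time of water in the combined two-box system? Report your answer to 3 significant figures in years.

Residence time in the combined system uses the total inventory and the total *external* removal — internal exchanges between the two boxes cancel.
M_total = 28.12 + 69.25 = 97.370 km³.
ΣF_external_out = 37.98 + 44.04 = 82.020 km³/yr.
τ = M_total / ΣF_ext = 97.370 / 82.020 = 1.187 yr.

1.19 yr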